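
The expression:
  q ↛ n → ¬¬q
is always true.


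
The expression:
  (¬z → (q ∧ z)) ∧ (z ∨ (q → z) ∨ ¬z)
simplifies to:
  z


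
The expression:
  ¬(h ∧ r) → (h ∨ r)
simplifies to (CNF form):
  h ∨ r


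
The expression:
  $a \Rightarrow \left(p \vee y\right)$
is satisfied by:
  {y: True, p: True, a: False}
  {y: True, p: False, a: False}
  {p: True, y: False, a: False}
  {y: False, p: False, a: False}
  {y: True, a: True, p: True}
  {y: True, a: True, p: False}
  {a: True, p: True, y: False}


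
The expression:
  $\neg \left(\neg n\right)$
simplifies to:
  $n$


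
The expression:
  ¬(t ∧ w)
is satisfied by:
  {w: False, t: False}
  {t: True, w: False}
  {w: True, t: False}


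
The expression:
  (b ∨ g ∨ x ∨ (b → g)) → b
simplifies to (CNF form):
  b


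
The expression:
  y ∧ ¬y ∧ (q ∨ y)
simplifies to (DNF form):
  False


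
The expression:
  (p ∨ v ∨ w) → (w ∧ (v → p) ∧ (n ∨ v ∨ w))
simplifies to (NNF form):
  (p ∧ w) ∨ (¬p ∧ ¬v)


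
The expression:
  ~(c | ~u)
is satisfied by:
  {u: True, c: False}


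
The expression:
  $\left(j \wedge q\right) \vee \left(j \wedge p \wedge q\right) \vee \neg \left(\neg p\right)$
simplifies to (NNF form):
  $p \vee \left(j \wedge q\right)$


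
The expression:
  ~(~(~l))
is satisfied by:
  {l: False}


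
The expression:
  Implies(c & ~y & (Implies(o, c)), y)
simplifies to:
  y | ~c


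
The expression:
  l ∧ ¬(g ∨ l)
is never true.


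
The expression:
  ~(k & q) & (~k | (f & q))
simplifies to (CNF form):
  ~k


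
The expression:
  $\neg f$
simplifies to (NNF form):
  $\neg f$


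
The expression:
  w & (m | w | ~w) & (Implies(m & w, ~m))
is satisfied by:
  {w: True, m: False}


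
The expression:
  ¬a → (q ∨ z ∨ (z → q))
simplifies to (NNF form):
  True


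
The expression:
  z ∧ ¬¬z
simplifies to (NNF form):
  z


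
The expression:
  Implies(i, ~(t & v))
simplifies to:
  ~i | ~t | ~v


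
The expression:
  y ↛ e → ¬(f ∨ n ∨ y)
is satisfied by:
  {e: True, y: False}
  {y: False, e: False}
  {y: True, e: True}


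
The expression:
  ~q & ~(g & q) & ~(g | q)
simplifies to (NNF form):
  ~g & ~q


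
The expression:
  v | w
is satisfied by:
  {v: True, w: True}
  {v: True, w: False}
  {w: True, v: False}


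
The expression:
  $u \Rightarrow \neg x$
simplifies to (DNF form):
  $\neg u \vee \neg x$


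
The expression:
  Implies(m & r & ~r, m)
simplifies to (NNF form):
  True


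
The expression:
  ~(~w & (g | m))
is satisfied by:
  {w: True, g: False, m: False}
  {w: True, m: True, g: False}
  {w: True, g: True, m: False}
  {w: True, m: True, g: True}
  {m: False, g: False, w: False}


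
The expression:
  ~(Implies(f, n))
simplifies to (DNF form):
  f & ~n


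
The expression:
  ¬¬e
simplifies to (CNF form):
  e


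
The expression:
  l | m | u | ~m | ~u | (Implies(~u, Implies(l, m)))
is always true.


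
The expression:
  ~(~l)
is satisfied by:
  {l: True}


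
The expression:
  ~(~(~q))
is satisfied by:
  {q: False}


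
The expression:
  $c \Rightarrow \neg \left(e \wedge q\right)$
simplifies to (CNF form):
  $\neg c \vee \neg e \vee \neg q$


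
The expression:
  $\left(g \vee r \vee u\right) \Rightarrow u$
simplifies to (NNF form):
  $u \vee \left(\neg g \wedge \neg r\right)$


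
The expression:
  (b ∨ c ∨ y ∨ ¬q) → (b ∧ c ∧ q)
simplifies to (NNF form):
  q ∧ (b ∨ ¬c) ∧ (b ∨ ¬y) ∧ (c ∨ ¬b)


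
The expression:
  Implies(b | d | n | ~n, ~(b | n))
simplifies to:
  ~b & ~n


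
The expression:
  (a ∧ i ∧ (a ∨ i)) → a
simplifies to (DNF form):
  True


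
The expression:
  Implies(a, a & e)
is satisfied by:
  {e: True, a: False}
  {a: False, e: False}
  {a: True, e: True}


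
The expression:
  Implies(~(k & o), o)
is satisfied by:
  {o: True}


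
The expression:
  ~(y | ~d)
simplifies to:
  d & ~y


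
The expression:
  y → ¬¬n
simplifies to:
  n ∨ ¬y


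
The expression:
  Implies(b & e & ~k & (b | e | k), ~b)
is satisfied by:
  {k: True, e: False, b: False}
  {e: False, b: False, k: False}
  {b: True, k: True, e: False}
  {b: True, e: False, k: False}
  {k: True, e: True, b: False}
  {e: True, k: False, b: False}
  {b: True, e: True, k: True}


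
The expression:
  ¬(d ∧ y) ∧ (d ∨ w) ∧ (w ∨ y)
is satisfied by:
  {w: True, d: False, y: False}
  {w: True, y: True, d: False}
  {w: True, d: True, y: False}


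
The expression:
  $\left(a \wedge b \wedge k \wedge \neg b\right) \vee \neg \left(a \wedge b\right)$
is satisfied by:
  {a: False, b: False}
  {b: True, a: False}
  {a: True, b: False}


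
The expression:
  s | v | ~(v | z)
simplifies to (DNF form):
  s | v | ~z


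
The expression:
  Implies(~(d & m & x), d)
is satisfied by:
  {d: True}


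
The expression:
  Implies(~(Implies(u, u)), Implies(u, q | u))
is always true.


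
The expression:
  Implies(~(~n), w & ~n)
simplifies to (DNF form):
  ~n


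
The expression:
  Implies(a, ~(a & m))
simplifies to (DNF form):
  ~a | ~m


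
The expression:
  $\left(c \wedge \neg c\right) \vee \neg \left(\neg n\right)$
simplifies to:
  $n$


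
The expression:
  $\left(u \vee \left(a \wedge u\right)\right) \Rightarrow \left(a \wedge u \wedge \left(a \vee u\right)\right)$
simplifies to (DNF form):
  $a \vee \neg u$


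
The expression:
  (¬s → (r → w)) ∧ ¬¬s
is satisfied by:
  {s: True}


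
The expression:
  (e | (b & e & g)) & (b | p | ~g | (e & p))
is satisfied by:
  {e: True, b: True, p: True, g: False}
  {e: True, b: True, g: False, p: False}
  {e: True, p: True, g: False, b: False}
  {e: True, g: False, p: False, b: False}
  {e: True, b: True, g: True, p: True}
  {e: True, b: True, g: True, p: False}
  {e: True, g: True, p: True, b: False}


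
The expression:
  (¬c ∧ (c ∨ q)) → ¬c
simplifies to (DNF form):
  True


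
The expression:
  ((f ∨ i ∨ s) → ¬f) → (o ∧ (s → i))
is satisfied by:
  {i: True, o: True, f: True, s: False}
  {o: True, f: True, s: False, i: False}
  {i: True, o: True, f: True, s: True}
  {o: True, f: True, s: True, i: False}
  {f: True, i: True, s: False, o: False}
  {f: True, i: False, s: False, o: False}
  {i: True, f: True, s: True, o: False}
  {f: True, s: True, i: False, o: False}
  {i: True, o: True, s: False, f: False}
  {o: True, i: False, s: False, f: False}
  {i: True, o: True, s: True, f: False}


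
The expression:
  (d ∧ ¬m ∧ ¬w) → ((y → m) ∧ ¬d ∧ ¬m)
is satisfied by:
  {m: True, w: True, d: False}
  {m: True, w: False, d: False}
  {w: True, m: False, d: False}
  {m: False, w: False, d: False}
  {d: True, m: True, w: True}
  {d: True, m: True, w: False}
  {d: True, w: True, m: False}


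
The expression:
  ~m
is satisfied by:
  {m: False}


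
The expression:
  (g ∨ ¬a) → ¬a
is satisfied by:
  {g: False, a: False}
  {a: True, g: False}
  {g: True, a: False}


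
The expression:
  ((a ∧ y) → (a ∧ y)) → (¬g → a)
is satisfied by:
  {a: True, g: True}
  {a: True, g: False}
  {g: True, a: False}


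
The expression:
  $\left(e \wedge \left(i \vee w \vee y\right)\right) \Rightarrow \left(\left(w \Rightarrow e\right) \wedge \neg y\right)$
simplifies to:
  $\neg e \vee \neg y$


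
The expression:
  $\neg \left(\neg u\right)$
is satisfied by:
  {u: True}


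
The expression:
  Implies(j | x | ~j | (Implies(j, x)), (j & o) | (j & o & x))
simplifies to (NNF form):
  j & o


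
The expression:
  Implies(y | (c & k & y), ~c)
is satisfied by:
  {c: False, y: False}
  {y: True, c: False}
  {c: True, y: False}


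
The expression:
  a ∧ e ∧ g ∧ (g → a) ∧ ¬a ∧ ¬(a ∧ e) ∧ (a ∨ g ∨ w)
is never true.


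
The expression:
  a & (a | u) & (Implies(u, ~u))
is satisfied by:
  {a: True, u: False}


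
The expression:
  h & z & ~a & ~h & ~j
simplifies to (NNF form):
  False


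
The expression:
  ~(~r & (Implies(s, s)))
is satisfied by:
  {r: True}


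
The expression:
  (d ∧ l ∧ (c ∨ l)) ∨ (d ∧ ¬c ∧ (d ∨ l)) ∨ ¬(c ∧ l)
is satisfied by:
  {d: True, l: False, c: False}
  {l: False, c: False, d: False}
  {d: True, c: True, l: False}
  {c: True, l: False, d: False}
  {d: True, l: True, c: False}
  {l: True, d: False, c: False}
  {d: True, c: True, l: True}


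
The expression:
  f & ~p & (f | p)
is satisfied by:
  {f: True, p: False}


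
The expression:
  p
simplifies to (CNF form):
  p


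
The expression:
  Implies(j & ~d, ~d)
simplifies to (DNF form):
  True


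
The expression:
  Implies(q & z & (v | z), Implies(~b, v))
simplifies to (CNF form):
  b | v | ~q | ~z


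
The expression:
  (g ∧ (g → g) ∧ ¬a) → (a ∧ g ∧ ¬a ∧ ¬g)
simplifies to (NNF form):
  a ∨ ¬g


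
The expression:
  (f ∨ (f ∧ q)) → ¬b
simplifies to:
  ¬b ∨ ¬f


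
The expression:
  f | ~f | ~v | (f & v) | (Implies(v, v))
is always true.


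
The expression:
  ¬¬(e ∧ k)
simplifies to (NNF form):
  e ∧ k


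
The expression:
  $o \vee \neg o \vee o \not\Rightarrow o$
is always true.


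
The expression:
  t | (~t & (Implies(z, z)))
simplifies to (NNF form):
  True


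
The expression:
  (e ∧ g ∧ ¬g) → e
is always true.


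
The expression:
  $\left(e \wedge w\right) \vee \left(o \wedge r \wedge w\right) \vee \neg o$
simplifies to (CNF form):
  $\left(w \vee \neg o\right) \wedge \left(e \vee r \vee \neg o\right) \wedge \left(e \vee w \vee \neg o\right) \wedge \left(r \vee w \vee \neg o\right)$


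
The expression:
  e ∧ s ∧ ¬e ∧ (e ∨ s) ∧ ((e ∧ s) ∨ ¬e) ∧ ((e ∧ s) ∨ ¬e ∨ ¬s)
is never true.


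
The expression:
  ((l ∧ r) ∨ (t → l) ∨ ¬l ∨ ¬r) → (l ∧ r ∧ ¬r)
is never true.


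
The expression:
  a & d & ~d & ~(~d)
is never true.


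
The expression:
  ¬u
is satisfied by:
  {u: False}


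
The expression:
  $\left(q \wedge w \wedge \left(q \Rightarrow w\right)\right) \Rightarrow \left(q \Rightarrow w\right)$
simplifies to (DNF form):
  $\text{True}$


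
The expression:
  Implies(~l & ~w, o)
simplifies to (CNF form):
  l | o | w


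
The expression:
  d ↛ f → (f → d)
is always true.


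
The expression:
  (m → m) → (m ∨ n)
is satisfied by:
  {n: True, m: True}
  {n: True, m: False}
  {m: True, n: False}


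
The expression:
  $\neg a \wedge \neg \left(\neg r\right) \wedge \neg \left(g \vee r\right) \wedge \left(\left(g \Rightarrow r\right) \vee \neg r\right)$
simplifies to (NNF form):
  $\text{False}$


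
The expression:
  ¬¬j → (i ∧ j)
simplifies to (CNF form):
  i ∨ ¬j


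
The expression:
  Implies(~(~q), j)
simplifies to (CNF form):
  j | ~q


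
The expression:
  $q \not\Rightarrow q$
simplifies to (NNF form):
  $\text{False}$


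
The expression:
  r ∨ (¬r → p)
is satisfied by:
  {r: True, p: True}
  {r: True, p: False}
  {p: True, r: False}


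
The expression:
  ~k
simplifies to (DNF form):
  ~k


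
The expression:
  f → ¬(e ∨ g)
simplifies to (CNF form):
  (¬e ∨ ¬f) ∧ (¬f ∨ ¬g)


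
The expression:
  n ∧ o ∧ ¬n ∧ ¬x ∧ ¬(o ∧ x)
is never true.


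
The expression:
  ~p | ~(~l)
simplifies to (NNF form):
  l | ~p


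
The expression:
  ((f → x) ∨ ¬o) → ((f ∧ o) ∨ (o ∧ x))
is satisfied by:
  {o: True, x: True, f: True}
  {o: True, x: True, f: False}
  {o: True, f: True, x: False}


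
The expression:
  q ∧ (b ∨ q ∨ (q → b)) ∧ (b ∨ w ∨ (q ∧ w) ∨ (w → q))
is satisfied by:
  {q: True}


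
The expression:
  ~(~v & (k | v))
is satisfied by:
  {v: True, k: False}
  {k: False, v: False}
  {k: True, v: True}


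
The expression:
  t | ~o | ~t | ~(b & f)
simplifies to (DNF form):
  True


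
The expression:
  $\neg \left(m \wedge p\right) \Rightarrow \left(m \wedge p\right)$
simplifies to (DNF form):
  $m \wedge p$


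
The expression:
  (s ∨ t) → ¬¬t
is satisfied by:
  {t: True, s: False}
  {s: False, t: False}
  {s: True, t: True}


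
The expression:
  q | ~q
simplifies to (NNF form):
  True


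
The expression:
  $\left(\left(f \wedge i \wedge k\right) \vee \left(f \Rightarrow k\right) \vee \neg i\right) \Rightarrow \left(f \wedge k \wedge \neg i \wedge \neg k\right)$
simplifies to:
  $f \wedge i \wedge \neg k$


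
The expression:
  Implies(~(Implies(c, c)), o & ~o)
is always true.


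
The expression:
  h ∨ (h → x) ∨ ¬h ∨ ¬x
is always true.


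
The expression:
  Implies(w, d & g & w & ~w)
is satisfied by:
  {w: False}


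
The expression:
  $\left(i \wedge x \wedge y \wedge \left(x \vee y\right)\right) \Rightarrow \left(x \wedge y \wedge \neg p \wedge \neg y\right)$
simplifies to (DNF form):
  $\neg i \vee \neg x \vee \neg y$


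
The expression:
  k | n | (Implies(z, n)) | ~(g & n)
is always true.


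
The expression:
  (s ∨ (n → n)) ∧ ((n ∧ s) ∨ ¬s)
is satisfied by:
  {n: True, s: False}
  {s: False, n: False}
  {s: True, n: True}


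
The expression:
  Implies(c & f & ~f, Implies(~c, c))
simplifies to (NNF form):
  True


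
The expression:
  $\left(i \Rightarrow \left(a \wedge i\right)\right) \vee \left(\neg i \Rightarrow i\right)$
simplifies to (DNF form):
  $\text{True}$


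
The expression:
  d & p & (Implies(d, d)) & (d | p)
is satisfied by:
  {p: True, d: True}


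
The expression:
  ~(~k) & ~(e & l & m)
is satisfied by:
  {k: True, l: False, e: False, m: False}
  {m: True, k: True, l: False, e: False}
  {e: True, k: True, l: False, m: False}
  {m: True, e: True, k: True, l: False}
  {l: True, k: True, m: False, e: False}
  {m: True, l: True, k: True, e: False}
  {e: True, l: True, k: True, m: False}


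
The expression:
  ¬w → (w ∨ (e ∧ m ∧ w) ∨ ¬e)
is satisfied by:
  {w: True, e: False}
  {e: False, w: False}
  {e: True, w: True}


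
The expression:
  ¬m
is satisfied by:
  {m: False}


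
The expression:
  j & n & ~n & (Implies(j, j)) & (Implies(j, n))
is never true.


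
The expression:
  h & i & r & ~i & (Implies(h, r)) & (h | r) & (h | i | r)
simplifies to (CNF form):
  False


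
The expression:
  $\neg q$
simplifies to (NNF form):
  $\neg q$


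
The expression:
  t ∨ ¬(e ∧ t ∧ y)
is always true.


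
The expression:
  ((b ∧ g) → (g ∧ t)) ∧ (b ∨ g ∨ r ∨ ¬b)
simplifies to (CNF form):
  t ∨ ¬b ∨ ¬g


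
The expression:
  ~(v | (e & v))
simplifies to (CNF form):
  ~v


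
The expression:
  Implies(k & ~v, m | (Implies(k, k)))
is always true.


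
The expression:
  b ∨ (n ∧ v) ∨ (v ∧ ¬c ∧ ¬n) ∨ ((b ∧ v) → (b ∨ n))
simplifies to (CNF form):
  True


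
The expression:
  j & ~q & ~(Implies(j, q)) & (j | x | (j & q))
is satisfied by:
  {j: True, q: False}


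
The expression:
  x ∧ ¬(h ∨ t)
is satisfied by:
  {x: True, h: False, t: False}


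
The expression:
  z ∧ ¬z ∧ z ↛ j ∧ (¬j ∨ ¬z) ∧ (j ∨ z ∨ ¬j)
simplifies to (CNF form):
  False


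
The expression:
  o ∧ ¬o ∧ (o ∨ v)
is never true.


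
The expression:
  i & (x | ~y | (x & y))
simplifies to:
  i & (x | ~y)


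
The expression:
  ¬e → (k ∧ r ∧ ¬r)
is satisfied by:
  {e: True}


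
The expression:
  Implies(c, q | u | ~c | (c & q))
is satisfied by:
  {q: True, u: True, c: False}
  {q: True, c: False, u: False}
  {u: True, c: False, q: False}
  {u: False, c: False, q: False}
  {q: True, u: True, c: True}
  {q: True, c: True, u: False}
  {u: True, c: True, q: False}


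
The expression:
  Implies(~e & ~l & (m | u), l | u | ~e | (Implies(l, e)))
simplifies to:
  True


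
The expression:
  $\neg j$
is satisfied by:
  {j: False}


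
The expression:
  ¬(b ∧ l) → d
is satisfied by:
  {b: True, d: True, l: True}
  {b: True, d: True, l: False}
  {d: True, l: True, b: False}
  {d: True, l: False, b: False}
  {b: True, l: True, d: False}


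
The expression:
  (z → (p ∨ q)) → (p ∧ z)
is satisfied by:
  {z: True, p: True, q: False}
  {z: True, p: False, q: False}
  {z: True, q: True, p: True}


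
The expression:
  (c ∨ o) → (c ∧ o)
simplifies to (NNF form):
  (c ∧ o) ∨ (¬c ∧ ¬o)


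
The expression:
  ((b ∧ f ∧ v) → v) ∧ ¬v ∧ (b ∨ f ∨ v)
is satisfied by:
  {b: True, f: True, v: False}
  {b: True, v: False, f: False}
  {f: True, v: False, b: False}


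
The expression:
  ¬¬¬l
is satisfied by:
  {l: False}


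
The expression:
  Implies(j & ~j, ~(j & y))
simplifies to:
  True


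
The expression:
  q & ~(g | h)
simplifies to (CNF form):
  q & ~g & ~h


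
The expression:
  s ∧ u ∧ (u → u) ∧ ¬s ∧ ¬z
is never true.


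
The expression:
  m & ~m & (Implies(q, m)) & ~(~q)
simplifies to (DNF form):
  False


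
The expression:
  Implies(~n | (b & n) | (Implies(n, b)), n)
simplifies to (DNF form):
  n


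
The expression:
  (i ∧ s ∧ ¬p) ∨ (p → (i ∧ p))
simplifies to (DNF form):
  i ∨ ¬p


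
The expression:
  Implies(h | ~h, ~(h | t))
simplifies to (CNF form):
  ~h & ~t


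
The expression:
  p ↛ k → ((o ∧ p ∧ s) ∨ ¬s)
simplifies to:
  k ∨ o ∨ ¬p ∨ ¬s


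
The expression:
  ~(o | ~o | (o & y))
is never true.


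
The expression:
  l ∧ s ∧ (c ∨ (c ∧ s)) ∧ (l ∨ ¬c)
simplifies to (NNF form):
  c ∧ l ∧ s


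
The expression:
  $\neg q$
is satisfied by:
  {q: False}


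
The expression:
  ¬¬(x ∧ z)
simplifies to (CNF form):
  x ∧ z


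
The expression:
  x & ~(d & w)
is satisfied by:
  {x: True, w: False, d: False}
  {d: True, x: True, w: False}
  {w: True, x: True, d: False}


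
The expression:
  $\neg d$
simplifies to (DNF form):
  $\neg d$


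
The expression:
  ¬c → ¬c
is always true.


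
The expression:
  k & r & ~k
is never true.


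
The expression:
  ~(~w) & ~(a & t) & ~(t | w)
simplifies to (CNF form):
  False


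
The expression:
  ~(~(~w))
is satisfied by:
  {w: False}


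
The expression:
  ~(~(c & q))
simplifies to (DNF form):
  c & q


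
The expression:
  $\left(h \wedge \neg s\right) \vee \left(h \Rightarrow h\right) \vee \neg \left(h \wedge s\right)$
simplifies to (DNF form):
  $\text{True}$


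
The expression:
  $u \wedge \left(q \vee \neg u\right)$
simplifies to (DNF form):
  $q \wedge u$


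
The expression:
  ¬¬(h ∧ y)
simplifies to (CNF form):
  h ∧ y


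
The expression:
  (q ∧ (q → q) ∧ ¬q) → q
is always true.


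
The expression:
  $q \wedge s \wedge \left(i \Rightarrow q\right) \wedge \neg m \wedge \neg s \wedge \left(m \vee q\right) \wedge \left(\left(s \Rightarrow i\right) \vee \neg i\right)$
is never true.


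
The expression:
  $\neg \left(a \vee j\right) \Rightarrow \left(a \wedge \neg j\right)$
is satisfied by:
  {a: True, j: True}
  {a: True, j: False}
  {j: True, a: False}


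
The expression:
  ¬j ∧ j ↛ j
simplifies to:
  False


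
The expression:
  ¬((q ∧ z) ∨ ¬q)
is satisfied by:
  {q: True, z: False}


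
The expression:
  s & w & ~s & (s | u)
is never true.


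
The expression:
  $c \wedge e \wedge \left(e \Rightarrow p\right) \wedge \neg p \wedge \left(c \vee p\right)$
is never true.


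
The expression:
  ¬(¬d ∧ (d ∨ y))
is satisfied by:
  {d: True, y: False}
  {y: False, d: False}
  {y: True, d: True}


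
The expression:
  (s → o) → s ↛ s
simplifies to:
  s ∧ ¬o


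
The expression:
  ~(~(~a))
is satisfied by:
  {a: False}


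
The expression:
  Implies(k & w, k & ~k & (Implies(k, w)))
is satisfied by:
  {w: False, k: False}
  {k: True, w: False}
  {w: True, k: False}


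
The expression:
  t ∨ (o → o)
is always true.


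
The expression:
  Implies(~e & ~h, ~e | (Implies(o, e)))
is always true.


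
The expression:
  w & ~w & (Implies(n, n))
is never true.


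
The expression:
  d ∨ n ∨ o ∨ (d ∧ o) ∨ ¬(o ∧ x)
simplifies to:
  True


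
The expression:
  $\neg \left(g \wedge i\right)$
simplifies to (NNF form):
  $\neg g \vee \neg i$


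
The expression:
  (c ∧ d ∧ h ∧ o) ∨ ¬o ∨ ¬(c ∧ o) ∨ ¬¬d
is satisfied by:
  {d: True, c: False, o: False}
  {c: False, o: False, d: False}
  {d: True, o: True, c: False}
  {o: True, c: False, d: False}
  {d: True, c: True, o: False}
  {c: True, d: False, o: False}
  {d: True, o: True, c: True}


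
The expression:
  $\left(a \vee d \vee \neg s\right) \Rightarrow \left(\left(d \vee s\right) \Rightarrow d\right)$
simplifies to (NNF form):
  $d \vee \neg a \vee \neg s$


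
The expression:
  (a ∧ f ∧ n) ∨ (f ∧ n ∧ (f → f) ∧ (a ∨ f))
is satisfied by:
  {f: True, n: True}


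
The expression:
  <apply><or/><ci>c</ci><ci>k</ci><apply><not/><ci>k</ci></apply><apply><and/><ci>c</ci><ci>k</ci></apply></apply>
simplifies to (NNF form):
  <true/>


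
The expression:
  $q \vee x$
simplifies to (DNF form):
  $q \vee x$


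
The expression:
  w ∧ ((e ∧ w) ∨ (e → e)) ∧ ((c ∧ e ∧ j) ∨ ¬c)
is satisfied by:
  {e: True, j: True, w: True, c: False}
  {e: True, w: True, j: False, c: False}
  {j: True, w: True, e: False, c: False}
  {w: True, e: False, j: False, c: False}
  {e: True, c: True, j: True, w: True}


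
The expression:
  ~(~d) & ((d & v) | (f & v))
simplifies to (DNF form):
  d & v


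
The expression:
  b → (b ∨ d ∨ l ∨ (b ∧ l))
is always true.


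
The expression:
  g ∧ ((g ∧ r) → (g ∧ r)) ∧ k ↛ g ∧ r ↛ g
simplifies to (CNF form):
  False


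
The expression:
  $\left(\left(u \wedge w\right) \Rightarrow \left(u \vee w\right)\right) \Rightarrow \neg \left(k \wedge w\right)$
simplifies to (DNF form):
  $\neg k \vee \neg w$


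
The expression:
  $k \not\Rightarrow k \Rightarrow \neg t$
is always true.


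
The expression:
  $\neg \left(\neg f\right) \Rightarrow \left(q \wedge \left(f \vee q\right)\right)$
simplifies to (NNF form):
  $q \vee \neg f$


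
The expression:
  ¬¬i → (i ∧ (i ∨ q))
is always true.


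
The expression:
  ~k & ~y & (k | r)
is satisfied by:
  {r: True, y: False, k: False}


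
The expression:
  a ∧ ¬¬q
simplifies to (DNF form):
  a ∧ q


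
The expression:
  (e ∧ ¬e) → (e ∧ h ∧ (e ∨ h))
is always true.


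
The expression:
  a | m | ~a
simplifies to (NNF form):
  True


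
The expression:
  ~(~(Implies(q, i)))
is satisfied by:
  {i: True, q: False}
  {q: False, i: False}
  {q: True, i: True}


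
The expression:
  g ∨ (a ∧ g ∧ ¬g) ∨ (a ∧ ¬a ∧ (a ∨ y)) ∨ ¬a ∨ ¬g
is always true.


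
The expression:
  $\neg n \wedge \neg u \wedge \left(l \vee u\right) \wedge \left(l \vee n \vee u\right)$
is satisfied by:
  {l: True, u: False, n: False}


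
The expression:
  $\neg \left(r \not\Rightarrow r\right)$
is always true.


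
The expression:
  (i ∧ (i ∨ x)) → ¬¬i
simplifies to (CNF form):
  True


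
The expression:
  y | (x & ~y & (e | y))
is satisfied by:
  {y: True, e: True, x: True}
  {y: True, e: True, x: False}
  {y: True, x: True, e: False}
  {y: True, x: False, e: False}
  {e: True, x: True, y: False}


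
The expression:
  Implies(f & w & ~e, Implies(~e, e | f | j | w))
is always true.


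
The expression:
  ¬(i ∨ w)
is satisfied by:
  {i: False, w: False}


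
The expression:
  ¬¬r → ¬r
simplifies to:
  ¬r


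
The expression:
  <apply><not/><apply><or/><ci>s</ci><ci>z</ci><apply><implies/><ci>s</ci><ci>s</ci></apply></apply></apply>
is never true.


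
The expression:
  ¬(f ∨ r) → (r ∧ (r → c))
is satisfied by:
  {r: True, f: True}
  {r: True, f: False}
  {f: True, r: False}


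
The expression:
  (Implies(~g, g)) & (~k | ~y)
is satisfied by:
  {g: True, k: False, y: False}
  {y: True, g: True, k: False}
  {k: True, g: True, y: False}


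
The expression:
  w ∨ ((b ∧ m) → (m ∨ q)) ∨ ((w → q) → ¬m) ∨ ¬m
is always true.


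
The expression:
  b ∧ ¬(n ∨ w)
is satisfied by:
  {b: True, n: False, w: False}


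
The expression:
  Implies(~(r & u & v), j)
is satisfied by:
  {u: True, j: True, r: True, v: True}
  {u: True, j: True, r: True, v: False}
  {u: True, j: True, v: True, r: False}
  {u: True, j: True, v: False, r: False}
  {j: True, r: True, v: True, u: False}
  {j: True, r: True, v: False, u: False}
  {j: True, r: False, v: True, u: False}
  {j: True, r: False, v: False, u: False}
  {u: True, r: True, v: True, j: False}


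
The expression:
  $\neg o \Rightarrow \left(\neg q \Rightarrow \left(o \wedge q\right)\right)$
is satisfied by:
  {q: True, o: True}
  {q: True, o: False}
  {o: True, q: False}


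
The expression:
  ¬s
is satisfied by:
  {s: False}


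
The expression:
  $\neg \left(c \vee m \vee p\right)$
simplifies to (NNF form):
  $\neg c \wedge \neg m \wedge \neg p$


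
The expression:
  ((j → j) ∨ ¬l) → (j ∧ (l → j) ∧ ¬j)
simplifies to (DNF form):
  False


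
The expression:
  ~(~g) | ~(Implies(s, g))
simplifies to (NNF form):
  g | s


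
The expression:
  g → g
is always true.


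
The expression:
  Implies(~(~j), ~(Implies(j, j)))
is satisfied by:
  {j: False}


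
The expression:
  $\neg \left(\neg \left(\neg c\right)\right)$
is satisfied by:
  {c: False}


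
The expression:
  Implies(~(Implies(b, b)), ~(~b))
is always true.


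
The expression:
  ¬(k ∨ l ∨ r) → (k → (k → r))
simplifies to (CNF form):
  True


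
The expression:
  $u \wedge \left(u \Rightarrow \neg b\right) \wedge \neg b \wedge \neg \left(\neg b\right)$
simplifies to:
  $\text{False}$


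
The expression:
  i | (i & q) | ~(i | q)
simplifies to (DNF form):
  i | ~q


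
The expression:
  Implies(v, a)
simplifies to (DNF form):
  a | ~v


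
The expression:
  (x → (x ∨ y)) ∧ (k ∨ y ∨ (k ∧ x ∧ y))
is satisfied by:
  {y: True, k: True}
  {y: True, k: False}
  {k: True, y: False}


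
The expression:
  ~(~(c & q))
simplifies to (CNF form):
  c & q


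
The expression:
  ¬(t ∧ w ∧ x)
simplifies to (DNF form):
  ¬t ∨ ¬w ∨ ¬x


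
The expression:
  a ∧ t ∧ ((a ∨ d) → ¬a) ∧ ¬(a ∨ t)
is never true.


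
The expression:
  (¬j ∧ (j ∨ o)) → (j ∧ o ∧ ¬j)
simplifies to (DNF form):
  j ∨ ¬o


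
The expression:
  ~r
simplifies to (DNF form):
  ~r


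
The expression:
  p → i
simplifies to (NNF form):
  i ∨ ¬p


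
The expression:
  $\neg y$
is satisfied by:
  {y: False}


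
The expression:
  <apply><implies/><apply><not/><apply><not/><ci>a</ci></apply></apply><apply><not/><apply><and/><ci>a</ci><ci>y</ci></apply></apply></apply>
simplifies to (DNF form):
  <apply><or/><apply><not/><ci>a</ci></apply><apply><not/><ci>y</ci></apply></apply>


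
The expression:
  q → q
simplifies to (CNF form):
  True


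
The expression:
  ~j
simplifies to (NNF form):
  ~j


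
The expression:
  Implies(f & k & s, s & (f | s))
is always true.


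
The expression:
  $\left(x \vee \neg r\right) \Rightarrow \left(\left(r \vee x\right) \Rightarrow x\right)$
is always true.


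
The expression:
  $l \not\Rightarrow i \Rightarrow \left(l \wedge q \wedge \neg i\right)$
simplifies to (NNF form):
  $i \vee q \vee \neg l$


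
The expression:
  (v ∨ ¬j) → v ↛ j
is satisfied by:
  {j: True, v: False}
  {v: True, j: False}


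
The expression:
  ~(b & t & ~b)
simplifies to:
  True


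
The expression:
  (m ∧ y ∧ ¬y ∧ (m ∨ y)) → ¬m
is always true.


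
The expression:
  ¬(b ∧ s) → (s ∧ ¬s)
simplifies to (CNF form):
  b ∧ s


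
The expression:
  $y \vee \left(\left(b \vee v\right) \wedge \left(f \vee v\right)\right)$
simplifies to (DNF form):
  $v \vee y \vee \left(b \wedge f\right)$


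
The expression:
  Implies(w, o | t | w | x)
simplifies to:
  True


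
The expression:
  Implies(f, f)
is always true.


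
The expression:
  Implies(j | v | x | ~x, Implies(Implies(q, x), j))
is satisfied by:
  {q: True, j: True, x: False}
  {j: True, x: False, q: False}
  {q: True, j: True, x: True}
  {j: True, x: True, q: False}
  {q: True, x: False, j: False}


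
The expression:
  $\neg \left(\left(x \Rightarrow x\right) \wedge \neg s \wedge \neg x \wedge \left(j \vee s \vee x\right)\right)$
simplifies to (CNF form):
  $s \vee x \vee \neg j$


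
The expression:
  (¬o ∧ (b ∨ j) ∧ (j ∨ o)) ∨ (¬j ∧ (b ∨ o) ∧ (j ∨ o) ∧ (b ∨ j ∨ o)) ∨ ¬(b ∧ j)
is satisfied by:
  {o: False, b: False, j: False}
  {j: True, o: False, b: False}
  {b: True, o: False, j: False}
  {j: True, b: True, o: False}
  {o: True, j: False, b: False}
  {j: True, o: True, b: False}
  {b: True, o: True, j: False}


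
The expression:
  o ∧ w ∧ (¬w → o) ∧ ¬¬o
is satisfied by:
  {w: True, o: True}


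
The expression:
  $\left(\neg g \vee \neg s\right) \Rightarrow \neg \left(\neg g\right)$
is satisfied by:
  {g: True}


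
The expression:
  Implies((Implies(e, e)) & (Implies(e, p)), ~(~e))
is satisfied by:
  {e: True}


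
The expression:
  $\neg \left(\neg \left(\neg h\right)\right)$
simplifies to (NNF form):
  $\neg h$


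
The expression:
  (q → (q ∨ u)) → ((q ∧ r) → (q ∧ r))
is always true.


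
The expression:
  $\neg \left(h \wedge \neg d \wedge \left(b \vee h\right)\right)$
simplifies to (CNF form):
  $d \vee \neg h$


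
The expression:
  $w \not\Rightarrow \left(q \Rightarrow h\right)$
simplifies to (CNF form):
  $q \wedge w \wedge \neg h$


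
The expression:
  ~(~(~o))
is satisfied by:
  {o: False}


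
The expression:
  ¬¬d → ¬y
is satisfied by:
  {d: False, y: False}
  {y: True, d: False}
  {d: True, y: False}


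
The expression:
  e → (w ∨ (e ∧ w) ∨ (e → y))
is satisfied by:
  {w: True, y: True, e: False}
  {w: True, e: False, y: False}
  {y: True, e: False, w: False}
  {y: False, e: False, w: False}
  {w: True, y: True, e: True}
  {w: True, e: True, y: False}
  {y: True, e: True, w: False}


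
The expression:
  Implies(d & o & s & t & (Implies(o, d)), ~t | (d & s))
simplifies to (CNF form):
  True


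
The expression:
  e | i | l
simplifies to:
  e | i | l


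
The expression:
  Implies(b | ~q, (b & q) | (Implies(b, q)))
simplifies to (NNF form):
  q | ~b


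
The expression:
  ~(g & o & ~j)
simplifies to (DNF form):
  j | ~g | ~o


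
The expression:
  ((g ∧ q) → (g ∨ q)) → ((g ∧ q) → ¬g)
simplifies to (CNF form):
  ¬g ∨ ¬q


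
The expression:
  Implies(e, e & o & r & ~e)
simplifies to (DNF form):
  ~e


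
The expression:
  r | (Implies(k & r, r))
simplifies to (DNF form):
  True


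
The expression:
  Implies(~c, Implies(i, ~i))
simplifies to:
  c | ~i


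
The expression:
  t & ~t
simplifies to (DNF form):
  False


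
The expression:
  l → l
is always true.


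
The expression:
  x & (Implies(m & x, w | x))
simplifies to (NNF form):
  x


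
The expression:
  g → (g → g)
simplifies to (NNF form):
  True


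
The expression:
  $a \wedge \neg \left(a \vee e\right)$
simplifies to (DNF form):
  $\text{False}$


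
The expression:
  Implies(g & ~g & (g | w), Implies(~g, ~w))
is always true.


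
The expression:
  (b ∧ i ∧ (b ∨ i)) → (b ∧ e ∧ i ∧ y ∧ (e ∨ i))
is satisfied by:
  {y: True, e: True, i: False, b: False}
  {y: True, e: False, i: False, b: False}
  {e: True, y: False, i: False, b: False}
  {y: False, e: False, i: False, b: False}
  {y: True, b: True, e: True, i: False}
  {y: True, b: True, e: False, i: False}
  {b: True, e: True, y: False, i: False}
  {b: True, y: False, e: False, i: False}
  {y: True, i: True, e: True, b: False}
  {y: True, i: True, e: False, b: False}
  {i: True, e: True, y: False, b: False}
  {i: True, y: False, e: False, b: False}
  {y: True, b: True, i: True, e: True}


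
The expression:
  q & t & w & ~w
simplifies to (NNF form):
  False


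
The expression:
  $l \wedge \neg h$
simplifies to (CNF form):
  $l \wedge \neg h$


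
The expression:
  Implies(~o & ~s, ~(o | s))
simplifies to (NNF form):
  True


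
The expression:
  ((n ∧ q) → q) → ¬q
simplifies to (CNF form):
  ¬q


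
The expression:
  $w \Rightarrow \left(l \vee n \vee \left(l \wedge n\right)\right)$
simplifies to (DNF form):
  $l \vee n \vee \neg w$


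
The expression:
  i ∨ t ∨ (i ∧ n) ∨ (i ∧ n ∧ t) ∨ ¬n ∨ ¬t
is always true.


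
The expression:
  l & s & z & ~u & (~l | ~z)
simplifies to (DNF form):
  False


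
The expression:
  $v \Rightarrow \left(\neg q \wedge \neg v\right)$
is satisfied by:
  {v: False}


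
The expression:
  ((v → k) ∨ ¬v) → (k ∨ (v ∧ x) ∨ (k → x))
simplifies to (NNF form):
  True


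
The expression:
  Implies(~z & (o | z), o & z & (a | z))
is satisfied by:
  {z: True, o: False}
  {o: False, z: False}
  {o: True, z: True}


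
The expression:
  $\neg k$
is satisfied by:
  {k: False}


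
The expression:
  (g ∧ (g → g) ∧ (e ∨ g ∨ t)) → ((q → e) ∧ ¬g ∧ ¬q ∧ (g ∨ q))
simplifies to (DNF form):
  ¬g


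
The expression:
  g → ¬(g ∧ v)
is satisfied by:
  {g: False, v: False}
  {v: True, g: False}
  {g: True, v: False}


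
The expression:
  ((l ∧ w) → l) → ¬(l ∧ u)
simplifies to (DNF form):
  ¬l ∨ ¬u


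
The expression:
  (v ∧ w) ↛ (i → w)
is never true.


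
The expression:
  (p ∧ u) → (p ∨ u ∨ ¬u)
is always true.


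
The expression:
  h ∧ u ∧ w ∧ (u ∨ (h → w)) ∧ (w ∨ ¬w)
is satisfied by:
  {h: True, u: True, w: True}


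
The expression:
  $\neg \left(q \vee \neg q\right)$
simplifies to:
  $\text{False}$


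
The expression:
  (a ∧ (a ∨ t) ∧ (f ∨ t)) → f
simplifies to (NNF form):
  f ∨ ¬a ∨ ¬t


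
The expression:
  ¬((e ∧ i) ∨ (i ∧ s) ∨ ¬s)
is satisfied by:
  {s: True, i: False}


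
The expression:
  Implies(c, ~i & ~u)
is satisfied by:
  {u: False, c: False, i: False}
  {i: True, u: False, c: False}
  {u: True, i: False, c: False}
  {i: True, u: True, c: False}
  {c: True, i: False, u: False}


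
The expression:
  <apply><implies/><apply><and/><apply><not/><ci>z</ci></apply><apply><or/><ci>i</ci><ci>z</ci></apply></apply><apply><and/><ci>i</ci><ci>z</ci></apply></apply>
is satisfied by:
  {z: True, i: False}
  {i: False, z: False}
  {i: True, z: True}


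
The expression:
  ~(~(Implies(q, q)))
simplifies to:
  True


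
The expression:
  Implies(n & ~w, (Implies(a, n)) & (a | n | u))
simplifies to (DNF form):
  True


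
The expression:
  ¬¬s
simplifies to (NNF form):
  s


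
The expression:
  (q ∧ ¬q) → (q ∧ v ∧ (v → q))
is always true.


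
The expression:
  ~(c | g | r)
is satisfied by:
  {g: False, r: False, c: False}


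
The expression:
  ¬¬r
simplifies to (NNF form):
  r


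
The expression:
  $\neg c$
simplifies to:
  $\neg c$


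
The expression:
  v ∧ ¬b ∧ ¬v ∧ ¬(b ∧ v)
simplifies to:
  False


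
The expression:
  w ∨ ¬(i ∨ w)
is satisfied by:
  {w: True, i: False}
  {i: False, w: False}
  {i: True, w: True}


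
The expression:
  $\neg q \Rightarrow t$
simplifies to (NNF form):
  $q \vee t$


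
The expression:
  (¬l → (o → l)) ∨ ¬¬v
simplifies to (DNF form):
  l ∨ v ∨ ¬o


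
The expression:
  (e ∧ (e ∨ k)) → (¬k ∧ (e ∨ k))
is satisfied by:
  {k: False, e: False}
  {e: True, k: False}
  {k: True, e: False}


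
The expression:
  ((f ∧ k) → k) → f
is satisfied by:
  {f: True}


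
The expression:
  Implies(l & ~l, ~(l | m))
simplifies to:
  True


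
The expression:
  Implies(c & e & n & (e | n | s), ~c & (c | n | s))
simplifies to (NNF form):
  ~c | ~e | ~n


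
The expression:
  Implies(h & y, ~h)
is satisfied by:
  {h: False, y: False}
  {y: True, h: False}
  {h: True, y: False}


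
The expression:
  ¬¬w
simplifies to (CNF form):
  w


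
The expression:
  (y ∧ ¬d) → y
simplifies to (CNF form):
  True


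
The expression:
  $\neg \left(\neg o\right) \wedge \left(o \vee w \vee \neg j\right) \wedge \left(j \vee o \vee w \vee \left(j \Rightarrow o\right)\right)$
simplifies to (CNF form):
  $o$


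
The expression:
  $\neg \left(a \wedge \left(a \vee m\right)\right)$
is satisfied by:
  {a: False}


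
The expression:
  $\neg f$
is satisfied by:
  {f: False}


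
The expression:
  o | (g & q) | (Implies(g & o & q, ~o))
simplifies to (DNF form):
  True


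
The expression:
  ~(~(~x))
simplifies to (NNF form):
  ~x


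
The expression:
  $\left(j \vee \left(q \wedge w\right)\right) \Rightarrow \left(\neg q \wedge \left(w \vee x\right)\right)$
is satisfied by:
  {x: True, j: False, q: False, w: False}
  {x: False, j: False, q: False, w: False}
  {w: True, x: True, j: False, q: False}
  {w: True, x: False, j: False, q: False}
  {j: True, x: True, w: False, q: False}
  {j: True, w: True, x: True, q: False}
  {j: True, w: True, x: False, q: False}
  {q: True, x: True, j: False, w: False}
  {q: True, x: False, j: False, w: False}


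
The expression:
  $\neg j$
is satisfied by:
  {j: False}


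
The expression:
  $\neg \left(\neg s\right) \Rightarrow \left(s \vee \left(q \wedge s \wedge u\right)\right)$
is always true.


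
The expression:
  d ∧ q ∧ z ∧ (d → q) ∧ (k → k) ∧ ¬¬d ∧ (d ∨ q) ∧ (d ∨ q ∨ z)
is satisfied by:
  {z: True, d: True, q: True}


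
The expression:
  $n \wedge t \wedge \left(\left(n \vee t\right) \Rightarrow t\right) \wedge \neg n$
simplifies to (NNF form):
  $\text{False}$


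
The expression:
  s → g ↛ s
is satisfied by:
  {s: False}


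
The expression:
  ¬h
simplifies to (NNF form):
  ¬h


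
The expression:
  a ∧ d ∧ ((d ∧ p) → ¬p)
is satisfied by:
  {a: True, d: True, p: False}


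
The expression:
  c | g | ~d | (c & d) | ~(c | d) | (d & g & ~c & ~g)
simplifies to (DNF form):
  c | g | ~d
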